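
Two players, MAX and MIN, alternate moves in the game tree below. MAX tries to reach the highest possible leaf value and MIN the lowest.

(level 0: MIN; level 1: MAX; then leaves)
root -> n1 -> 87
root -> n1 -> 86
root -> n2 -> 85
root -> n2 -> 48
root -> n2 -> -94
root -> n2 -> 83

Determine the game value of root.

85

n1 (MAX): max(87, 86) = 87
n2 (MAX): max(85, 48, -94, 83) = 85
root (MIN): min(87, 85) = 85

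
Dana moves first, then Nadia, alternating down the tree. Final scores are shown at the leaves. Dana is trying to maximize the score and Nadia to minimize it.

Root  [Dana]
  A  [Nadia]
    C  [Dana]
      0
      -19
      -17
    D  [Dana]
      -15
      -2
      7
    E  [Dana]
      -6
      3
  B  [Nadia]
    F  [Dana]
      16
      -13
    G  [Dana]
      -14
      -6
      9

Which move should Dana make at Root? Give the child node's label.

B

C (Dana): max(0, -19, -17) = 0
D (Dana): max(-15, -2, 7) = 7
E (Dana): max(-6, 3) = 3
A (Nadia): min(0, 7, 3) = 0
F (Dana): max(16, -13) = 16
G (Dana): max(-14, -6, 9) = 9
B (Nadia): min(16, 9) = 9
Root (Dana): max(0, 9) = 9
Dana at Root wants the highest of {A=0, B=9}, so chooses B.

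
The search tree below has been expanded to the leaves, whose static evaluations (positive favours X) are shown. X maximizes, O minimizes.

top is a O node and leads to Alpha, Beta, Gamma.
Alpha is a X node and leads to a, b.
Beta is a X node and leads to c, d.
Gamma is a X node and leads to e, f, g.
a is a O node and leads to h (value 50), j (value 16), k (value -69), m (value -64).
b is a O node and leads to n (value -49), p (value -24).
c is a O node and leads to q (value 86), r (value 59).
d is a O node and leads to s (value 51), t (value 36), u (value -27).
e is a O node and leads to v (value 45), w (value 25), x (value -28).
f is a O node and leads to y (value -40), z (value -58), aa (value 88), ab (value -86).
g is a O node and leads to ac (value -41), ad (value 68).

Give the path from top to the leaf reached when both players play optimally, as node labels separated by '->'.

a (O): min(50, 16, -69, -64) = -69
b (O): min(-49, -24) = -49
Alpha (X): max(-69, -49) = -49
c (O): min(86, 59) = 59
d (O): min(51, 36, -27) = -27
Beta (X): max(59, -27) = 59
e (O): min(45, 25, -28) = -28
f (O): min(-40, -58, 88, -86) = -86
g (O): min(-41, 68) = -41
Gamma (X): max(-28, -86, -41) = -28
top (O): min(-49, 59, -28) = -49
At top, O picks Alpha (lowest: -49).
At Alpha, X picks b (highest: -49).
At b, O picks n (lowest: -49).
Terminal value -49.

top -> Alpha -> b -> n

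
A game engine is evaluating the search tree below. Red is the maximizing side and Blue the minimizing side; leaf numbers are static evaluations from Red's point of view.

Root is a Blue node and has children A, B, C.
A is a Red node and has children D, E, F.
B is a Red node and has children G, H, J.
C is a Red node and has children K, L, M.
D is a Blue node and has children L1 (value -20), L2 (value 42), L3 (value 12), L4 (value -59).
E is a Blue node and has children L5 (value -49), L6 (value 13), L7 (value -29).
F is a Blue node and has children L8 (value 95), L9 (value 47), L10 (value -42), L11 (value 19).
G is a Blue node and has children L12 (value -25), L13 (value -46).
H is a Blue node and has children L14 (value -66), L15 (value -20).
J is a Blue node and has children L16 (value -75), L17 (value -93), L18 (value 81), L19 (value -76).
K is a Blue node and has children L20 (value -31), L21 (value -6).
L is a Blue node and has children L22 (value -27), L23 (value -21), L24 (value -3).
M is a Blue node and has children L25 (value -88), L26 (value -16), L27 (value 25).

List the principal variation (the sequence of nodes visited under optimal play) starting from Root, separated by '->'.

Root -> B -> G -> L13

D (Blue): min(-20, 42, 12, -59) = -59
E (Blue): min(-49, 13, -29) = -49
F (Blue): min(95, 47, -42, 19) = -42
A (Red): max(-59, -49, -42) = -42
G (Blue): min(-25, -46) = -46
H (Blue): min(-66, -20) = -66
J (Blue): min(-75, -93, 81, -76) = -93
B (Red): max(-46, -66, -93) = -46
K (Blue): min(-31, -6) = -31
L (Blue): min(-27, -21, -3) = -27
M (Blue): min(-88, -16, 25) = -88
C (Red): max(-31, -27, -88) = -27
Root (Blue): min(-42, -46, -27) = -46
At Root, Blue picks B (lowest: -46).
At B, Red picks G (highest: -46).
At G, Blue picks L13 (lowest: -46).
Terminal value -46.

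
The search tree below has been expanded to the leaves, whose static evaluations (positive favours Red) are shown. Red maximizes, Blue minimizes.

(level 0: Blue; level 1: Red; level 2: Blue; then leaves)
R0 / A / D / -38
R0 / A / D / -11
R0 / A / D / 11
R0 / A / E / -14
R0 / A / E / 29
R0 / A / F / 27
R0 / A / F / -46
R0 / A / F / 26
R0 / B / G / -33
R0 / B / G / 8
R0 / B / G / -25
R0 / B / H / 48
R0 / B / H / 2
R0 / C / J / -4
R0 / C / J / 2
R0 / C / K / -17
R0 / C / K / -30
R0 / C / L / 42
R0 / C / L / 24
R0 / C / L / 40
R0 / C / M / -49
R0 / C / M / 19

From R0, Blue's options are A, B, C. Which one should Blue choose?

D (Blue): min(-38, -11, 11) = -38
E (Blue): min(-14, 29) = -14
F (Blue): min(27, -46, 26) = -46
A (Red): max(-38, -14, -46) = -14
G (Blue): min(-33, 8, -25) = -33
H (Blue): min(48, 2) = 2
B (Red): max(-33, 2) = 2
J (Blue): min(-4, 2) = -4
K (Blue): min(-17, -30) = -30
L (Blue): min(42, 24, 40) = 24
M (Blue): min(-49, 19) = -49
C (Red): max(-4, -30, 24, -49) = 24
R0 (Blue): min(-14, 2, 24) = -14
Blue at R0 wants the lowest of {A=-14, B=2, C=24}, so chooses A.

A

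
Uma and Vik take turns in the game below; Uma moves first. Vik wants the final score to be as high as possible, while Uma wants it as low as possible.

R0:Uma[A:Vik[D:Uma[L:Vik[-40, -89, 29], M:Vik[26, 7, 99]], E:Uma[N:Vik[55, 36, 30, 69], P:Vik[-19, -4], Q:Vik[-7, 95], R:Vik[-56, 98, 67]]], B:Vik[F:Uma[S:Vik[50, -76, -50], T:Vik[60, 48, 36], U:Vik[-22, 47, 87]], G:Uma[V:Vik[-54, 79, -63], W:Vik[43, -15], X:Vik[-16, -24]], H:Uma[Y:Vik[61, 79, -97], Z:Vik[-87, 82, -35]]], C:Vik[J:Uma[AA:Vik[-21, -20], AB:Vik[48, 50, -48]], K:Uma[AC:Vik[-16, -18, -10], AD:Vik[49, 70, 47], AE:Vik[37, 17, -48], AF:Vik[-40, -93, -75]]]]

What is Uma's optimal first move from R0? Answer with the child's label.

L (Vik): max(-40, -89, 29) = 29
M (Vik): max(26, 7, 99) = 99
D (Uma): min(29, 99) = 29
N (Vik): max(55, 36, 30, 69) = 69
P (Vik): max(-19, -4) = -4
Q (Vik): max(-7, 95) = 95
R (Vik): max(-56, 98, 67) = 98
E (Uma): min(69, -4, 95, 98) = -4
A (Vik): max(29, -4) = 29
S (Vik): max(50, -76, -50) = 50
T (Vik): max(60, 48, 36) = 60
U (Vik): max(-22, 47, 87) = 87
F (Uma): min(50, 60, 87) = 50
V (Vik): max(-54, 79, -63) = 79
W (Vik): max(43, -15) = 43
X (Vik): max(-16, -24) = -16
G (Uma): min(79, 43, -16) = -16
Y (Vik): max(61, 79, -97) = 79
Z (Vik): max(-87, 82, -35) = 82
H (Uma): min(79, 82) = 79
B (Vik): max(50, -16, 79) = 79
AA (Vik): max(-21, -20) = -20
AB (Vik): max(48, 50, -48) = 50
J (Uma): min(-20, 50) = -20
AC (Vik): max(-16, -18, -10) = -10
AD (Vik): max(49, 70, 47) = 70
AE (Vik): max(37, 17, -48) = 37
AF (Vik): max(-40, -93, -75) = -40
K (Uma): min(-10, 70, 37, -40) = -40
C (Vik): max(-20, -40) = -20
R0 (Uma): min(29, 79, -20) = -20
Uma at R0 wants the lowest of {A=29, B=79, C=-20}, so chooses C.

C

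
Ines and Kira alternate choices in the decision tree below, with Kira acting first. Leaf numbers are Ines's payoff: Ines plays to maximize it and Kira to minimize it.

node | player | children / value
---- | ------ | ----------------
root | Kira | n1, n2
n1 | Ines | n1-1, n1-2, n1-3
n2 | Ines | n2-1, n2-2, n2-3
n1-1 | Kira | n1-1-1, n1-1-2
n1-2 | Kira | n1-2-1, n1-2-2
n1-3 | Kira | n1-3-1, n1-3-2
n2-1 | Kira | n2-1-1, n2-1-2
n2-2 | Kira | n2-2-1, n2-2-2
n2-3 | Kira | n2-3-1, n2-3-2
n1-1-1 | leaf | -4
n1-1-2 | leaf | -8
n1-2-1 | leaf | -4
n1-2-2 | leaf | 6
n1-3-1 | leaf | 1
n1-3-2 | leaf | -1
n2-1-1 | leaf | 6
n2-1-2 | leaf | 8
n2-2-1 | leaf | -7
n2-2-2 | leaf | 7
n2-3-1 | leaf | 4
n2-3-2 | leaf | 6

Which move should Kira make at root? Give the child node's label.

n1-1 (Kira): min(-4, -8) = -8
n1-2 (Kira): min(-4, 6) = -4
n1-3 (Kira): min(1, -1) = -1
n1 (Ines): max(-8, -4, -1) = -1
n2-1 (Kira): min(6, 8) = 6
n2-2 (Kira): min(-7, 7) = -7
n2-3 (Kira): min(4, 6) = 4
n2 (Ines): max(6, -7, 4) = 6
root (Kira): min(-1, 6) = -1
Kira at root wants the lowest of {n1=-1, n2=6}, so chooses n1.

n1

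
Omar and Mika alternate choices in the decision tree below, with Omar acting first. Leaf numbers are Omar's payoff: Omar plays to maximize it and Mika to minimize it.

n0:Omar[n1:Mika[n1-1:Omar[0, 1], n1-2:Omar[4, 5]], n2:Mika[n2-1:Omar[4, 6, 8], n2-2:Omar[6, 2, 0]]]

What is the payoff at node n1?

n1-1 (Omar): max(0, 1) = 1
n1-2 (Omar): max(4, 5) = 5
n1 (Mika): min(1, 5) = 1

1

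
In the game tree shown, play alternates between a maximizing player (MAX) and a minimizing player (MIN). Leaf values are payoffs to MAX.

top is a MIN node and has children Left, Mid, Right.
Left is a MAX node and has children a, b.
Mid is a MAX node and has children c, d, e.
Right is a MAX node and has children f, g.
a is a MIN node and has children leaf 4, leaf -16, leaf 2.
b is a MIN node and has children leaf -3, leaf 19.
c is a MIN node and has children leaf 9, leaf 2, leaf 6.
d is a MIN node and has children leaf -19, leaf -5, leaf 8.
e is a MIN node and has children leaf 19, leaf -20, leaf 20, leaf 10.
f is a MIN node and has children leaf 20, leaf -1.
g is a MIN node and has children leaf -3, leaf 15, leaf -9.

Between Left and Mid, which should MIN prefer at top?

a (MIN): min(4, -16, 2) = -16
b (MIN): min(-3, 19) = -3
Left (MAX): max(-16, -3) = -3
c (MIN): min(9, 2, 6) = 2
d (MIN): min(-19, -5, 8) = -19
e (MIN): min(19, -20, 20, 10) = -20
Mid (MAX): max(2, -19, -20) = 2
MIN prefers the lower value; Left=-3, Mid=2. Left is better since -3 < 2.

Left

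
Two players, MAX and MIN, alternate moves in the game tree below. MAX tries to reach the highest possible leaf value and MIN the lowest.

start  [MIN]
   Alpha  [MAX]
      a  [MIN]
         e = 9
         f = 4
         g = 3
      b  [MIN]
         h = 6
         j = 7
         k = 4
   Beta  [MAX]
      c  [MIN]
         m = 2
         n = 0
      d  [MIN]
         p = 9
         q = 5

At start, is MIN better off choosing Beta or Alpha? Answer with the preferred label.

Alpha

c (MIN): min(2, 0) = 0
d (MIN): min(9, 5) = 5
Beta (MAX): max(0, 5) = 5
a (MIN): min(9, 4, 3) = 3
b (MIN): min(6, 7, 4) = 4
Alpha (MAX): max(3, 4) = 4
MIN prefers the lower value; Beta=5, Alpha=4. Alpha is better since 4 < 5.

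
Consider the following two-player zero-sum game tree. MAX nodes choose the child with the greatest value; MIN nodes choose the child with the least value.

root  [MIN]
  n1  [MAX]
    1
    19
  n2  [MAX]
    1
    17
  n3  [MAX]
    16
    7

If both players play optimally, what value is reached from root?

n1 (MAX): max(1, 19) = 19
n2 (MAX): max(1, 17) = 17
n3 (MAX): max(16, 7) = 16
root (MIN): min(19, 17, 16) = 16

16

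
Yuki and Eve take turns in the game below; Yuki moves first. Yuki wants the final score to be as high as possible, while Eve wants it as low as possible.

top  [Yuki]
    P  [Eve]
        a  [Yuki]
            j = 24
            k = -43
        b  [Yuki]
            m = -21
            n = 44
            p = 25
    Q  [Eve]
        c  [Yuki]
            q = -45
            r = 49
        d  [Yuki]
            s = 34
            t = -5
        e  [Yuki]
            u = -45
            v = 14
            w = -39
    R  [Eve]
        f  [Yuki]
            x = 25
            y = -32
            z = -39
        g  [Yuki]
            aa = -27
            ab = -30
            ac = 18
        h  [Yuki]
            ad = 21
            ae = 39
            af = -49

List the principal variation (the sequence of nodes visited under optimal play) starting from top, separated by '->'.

top -> P -> a -> j

a (Yuki): max(24, -43) = 24
b (Yuki): max(-21, 44, 25) = 44
P (Eve): min(24, 44) = 24
c (Yuki): max(-45, 49) = 49
d (Yuki): max(34, -5) = 34
e (Yuki): max(-45, 14, -39) = 14
Q (Eve): min(49, 34, 14) = 14
f (Yuki): max(25, -32, -39) = 25
g (Yuki): max(-27, -30, 18) = 18
h (Yuki): max(21, 39, -49) = 39
R (Eve): min(25, 18, 39) = 18
top (Yuki): max(24, 14, 18) = 24
At top, Yuki picks P (highest: 24).
At P, Eve picks a (lowest: 24).
At a, Yuki picks j (highest: 24).
Terminal value 24.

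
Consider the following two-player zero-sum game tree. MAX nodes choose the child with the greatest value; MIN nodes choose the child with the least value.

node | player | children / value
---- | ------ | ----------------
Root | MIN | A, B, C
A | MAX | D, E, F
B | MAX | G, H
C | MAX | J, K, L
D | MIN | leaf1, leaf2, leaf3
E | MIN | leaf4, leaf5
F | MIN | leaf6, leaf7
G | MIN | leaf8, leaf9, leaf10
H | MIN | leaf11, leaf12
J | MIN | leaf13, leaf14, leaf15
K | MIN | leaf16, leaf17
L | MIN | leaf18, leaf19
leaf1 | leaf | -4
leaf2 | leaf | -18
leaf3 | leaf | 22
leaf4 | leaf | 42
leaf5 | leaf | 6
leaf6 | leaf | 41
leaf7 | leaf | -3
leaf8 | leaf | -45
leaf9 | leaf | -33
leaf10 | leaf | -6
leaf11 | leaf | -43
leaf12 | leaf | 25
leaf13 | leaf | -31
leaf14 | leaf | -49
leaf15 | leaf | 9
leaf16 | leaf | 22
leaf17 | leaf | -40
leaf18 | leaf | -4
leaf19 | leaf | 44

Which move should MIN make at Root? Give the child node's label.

B

D (MIN): min(-4, -18, 22) = -18
E (MIN): min(42, 6) = 6
F (MIN): min(41, -3) = -3
A (MAX): max(-18, 6, -3) = 6
G (MIN): min(-45, -33, -6) = -45
H (MIN): min(-43, 25) = -43
B (MAX): max(-45, -43) = -43
J (MIN): min(-31, -49, 9) = -49
K (MIN): min(22, -40) = -40
L (MIN): min(-4, 44) = -4
C (MAX): max(-49, -40, -4) = -4
Root (MIN): min(6, -43, -4) = -43
MIN at Root wants the lowest of {A=6, B=-43, C=-4}, so chooses B.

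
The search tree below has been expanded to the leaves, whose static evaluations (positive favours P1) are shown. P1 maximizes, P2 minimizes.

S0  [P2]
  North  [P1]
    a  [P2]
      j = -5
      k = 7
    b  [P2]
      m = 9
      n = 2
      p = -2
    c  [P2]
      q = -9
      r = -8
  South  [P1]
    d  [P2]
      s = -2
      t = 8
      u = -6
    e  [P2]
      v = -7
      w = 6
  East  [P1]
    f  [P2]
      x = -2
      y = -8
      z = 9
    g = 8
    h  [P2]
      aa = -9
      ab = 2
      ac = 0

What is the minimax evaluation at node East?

8

f (P2): min(-2, -8, 9) = -8
h (P2): min(-9, 2, 0) = -9
East (P1): max(-8, 8, -9) = 8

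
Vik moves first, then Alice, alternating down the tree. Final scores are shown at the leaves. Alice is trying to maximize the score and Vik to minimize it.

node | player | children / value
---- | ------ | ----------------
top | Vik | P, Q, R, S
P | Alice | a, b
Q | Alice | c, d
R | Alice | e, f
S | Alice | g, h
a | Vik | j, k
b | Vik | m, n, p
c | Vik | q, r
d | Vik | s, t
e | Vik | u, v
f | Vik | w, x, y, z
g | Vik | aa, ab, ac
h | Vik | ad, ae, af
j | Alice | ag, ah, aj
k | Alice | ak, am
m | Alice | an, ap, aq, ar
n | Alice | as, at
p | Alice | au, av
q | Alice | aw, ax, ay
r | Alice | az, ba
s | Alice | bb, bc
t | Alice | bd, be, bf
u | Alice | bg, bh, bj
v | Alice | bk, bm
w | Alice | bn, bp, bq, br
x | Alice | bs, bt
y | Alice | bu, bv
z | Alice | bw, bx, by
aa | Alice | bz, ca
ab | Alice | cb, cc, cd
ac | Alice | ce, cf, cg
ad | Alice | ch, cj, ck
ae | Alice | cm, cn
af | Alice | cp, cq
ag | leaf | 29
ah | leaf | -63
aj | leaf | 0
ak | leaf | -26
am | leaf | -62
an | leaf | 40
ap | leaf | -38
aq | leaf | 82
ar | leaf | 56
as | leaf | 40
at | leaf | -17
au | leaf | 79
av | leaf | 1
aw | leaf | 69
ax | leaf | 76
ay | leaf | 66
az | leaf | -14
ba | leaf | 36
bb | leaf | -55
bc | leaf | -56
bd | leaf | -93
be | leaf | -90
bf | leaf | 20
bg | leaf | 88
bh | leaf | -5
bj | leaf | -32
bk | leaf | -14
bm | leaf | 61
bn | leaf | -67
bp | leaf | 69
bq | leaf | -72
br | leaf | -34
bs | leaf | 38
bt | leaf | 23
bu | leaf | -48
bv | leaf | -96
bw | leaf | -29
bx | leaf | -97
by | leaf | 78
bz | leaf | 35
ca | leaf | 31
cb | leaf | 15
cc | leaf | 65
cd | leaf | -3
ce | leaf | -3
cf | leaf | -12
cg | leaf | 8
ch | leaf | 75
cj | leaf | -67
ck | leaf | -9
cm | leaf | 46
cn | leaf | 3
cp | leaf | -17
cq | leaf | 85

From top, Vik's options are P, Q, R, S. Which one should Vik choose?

j (Alice): max(29, -63, 0) = 29
k (Alice): max(-26, -62) = -26
a (Vik): min(29, -26) = -26
m (Alice): max(40, -38, 82, 56) = 82
n (Alice): max(40, -17) = 40
p (Alice): max(79, 1) = 79
b (Vik): min(82, 40, 79) = 40
P (Alice): max(-26, 40) = 40
q (Alice): max(69, 76, 66) = 76
r (Alice): max(-14, 36) = 36
c (Vik): min(76, 36) = 36
s (Alice): max(-55, -56) = -55
t (Alice): max(-93, -90, 20) = 20
d (Vik): min(-55, 20) = -55
Q (Alice): max(36, -55) = 36
u (Alice): max(88, -5, -32) = 88
v (Alice): max(-14, 61) = 61
e (Vik): min(88, 61) = 61
w (Alice): max(-67, 69, -72, -34) = 69
x (Alice): max(38, 23) = 38
y (Alice): max(-48, -96) = -48
z (Alice): max(-29, -97, 78) = 78
f (Vik): min(69, 38, -48, 78) = -48
R (Alice): max(61, -48) = 61
aa (Alice): max(35, 31) = 35
ab (Alice): max(15, 65, -3) = 65
ac (Alice): max(-3, -12, 8) = 8
g (Vik): min(35, 65, 8) = 8
ad (Alice): max(75, -67, -9) = 75
ae (Alice): max(46, 3) = 46
af (Alice): max(-17, 85) = 85
h (Vik): min(75, 46, 85) = 46
S (Alice): max(8, 46) = 46
top (Vik): min(40, 36, 61, 46) = 36
Vik at top wants the lowest of {P=40, Q=36, R=61, S=46}, so chooses Q.

Q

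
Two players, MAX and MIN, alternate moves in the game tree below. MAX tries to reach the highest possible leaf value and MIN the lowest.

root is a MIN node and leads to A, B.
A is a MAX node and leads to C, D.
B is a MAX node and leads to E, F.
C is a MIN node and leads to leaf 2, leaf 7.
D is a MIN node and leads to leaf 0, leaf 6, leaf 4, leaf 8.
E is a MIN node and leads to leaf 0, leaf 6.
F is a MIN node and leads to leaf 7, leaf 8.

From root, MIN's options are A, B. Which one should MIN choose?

A

C (MIN): min(2, 7) = 2
D (MIN): min(0, 6, 4, 8) = 0
A (MAX): max(2, 0) = 2
E (MIN): min(0, 6) = 0
F (MIN): min(7, 8) = 7
B (MAX): max(0, 7) = 7
root (MIN): min(2, 7) = 2
MIN at root wants the lowest of {A=2, B=7}, so chooses A.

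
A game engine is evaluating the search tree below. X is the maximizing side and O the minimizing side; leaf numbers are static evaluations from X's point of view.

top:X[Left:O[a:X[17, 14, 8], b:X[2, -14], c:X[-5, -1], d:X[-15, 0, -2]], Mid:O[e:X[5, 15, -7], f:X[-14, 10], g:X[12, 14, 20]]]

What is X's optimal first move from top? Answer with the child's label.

Mid

a (X): max(17, 14, 8) = 17
b (X): max(2, -14) = 2
c (X): max(-5, -1) = -1
d (X): max(-15, 0, -2) = 0
Left (O): min(17, 2, -1, 0) = -1
e (X): max(5, 15, -7) = 15
f (X): max(-14, 10) = 10
g (X): max(12, 14, 20) = 20
Mid (O): min(15, 10, 20) = 10
top (X): max(-1, 10) = 10
X at top wants the highest of {Left=-1, Mid=10}, so chooses Mid.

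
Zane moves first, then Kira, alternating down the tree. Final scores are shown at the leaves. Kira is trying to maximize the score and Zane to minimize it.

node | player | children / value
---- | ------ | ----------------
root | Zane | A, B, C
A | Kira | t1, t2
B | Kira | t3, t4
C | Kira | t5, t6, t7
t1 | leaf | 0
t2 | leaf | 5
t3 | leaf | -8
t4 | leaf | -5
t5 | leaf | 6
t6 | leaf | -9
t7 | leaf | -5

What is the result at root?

A (Kira): max(0, 5) = 5
B (Kira): max(-8, -5) = -5
C (Kira): max(6, -9, -5) = 6
root (Zane): min(5, -5, 6) = -5

-5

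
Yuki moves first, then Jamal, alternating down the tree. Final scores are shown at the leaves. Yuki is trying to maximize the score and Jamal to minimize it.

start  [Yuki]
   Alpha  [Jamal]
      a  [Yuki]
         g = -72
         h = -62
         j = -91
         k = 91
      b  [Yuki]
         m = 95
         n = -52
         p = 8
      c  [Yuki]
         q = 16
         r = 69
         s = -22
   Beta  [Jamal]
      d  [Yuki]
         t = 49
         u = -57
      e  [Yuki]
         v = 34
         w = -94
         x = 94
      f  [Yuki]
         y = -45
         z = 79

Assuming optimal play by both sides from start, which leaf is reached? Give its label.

r

a (Yuki): max(-72, -62, -91, 91) = 91
b (Yuki): max(95, -52, 8) = 95
c (Yuki): max(16, 69, -22) = 69
Alpha (Jamal): min(91, 95, 69) = 69
d (Yuki): max(49, -57) = 49
e (Yuki): max(34, -94, 94) = 94
f (Yuki): max(-45, 79) = 79
Beta (Jamal): min(49, 94, 79) = 49
start (Yuki): max(69, 49) = 69
At start, Yuki picks Alpha (highest: 69).
At Alpha, Jamal picks c (lowest: 69).
At c, Yuki picks r (highest: 69).
Terminal value 69.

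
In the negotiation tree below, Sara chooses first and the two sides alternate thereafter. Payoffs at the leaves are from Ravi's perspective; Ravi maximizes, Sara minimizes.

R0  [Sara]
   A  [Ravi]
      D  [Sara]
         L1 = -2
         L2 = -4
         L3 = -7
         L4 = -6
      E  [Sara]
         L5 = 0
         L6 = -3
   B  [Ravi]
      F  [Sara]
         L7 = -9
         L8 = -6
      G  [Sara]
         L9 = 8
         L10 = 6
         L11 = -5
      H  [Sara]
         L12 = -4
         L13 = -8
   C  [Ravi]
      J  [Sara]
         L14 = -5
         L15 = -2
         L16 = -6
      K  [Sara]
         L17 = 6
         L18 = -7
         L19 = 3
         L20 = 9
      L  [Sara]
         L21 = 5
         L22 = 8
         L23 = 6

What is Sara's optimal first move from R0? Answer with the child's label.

B

D (Sara): min(-2, -4, -7, -6) = -7
E (Sara): min(0, -3) = -3
A (Ravi): max(-7, -3) = -3
F (Sara): min(-9, -6) = -9
G (Sara): min(8, 6, -5) = -5
H (Sara): min(-4, -8) = -8
B (Ravi): max(-9, -5, -8) = -5
J (Sara): min(-5, -2, -6) = -6
K (Sara): min(6, -7, 3, 9) = -7
L (Sara): min(5, 8, 6) = 5
C (Ravi): max(-6, -7, 5) = 5
R0 (Sara): min(-3, -5, 5) = -5
Sara at R0 wants the lowest of {A=-3, B=-5, C=5}, so chooses B.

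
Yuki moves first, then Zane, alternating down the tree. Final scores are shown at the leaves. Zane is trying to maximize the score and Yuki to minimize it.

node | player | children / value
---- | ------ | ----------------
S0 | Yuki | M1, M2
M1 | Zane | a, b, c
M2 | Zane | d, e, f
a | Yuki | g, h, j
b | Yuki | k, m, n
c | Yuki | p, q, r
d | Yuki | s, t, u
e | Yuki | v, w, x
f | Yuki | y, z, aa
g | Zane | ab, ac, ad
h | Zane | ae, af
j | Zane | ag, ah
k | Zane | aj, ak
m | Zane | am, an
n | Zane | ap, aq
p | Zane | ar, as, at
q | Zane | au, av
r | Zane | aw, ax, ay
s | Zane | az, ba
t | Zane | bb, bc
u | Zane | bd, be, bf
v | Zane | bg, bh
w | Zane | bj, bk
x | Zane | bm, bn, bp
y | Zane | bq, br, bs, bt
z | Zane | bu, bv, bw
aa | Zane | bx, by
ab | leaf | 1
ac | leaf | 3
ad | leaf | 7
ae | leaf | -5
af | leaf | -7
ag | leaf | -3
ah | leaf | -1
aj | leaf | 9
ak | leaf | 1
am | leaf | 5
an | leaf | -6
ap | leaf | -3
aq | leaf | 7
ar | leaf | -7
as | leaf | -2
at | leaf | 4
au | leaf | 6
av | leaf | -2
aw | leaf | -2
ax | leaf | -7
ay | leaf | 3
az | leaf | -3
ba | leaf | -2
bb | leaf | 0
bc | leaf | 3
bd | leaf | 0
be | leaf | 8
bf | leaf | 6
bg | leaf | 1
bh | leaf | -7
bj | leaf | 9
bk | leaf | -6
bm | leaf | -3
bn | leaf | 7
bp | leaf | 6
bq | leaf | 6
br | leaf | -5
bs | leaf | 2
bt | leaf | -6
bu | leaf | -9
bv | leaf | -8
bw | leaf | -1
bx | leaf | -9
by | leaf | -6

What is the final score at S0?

1

g (Zane): max(1, 3, 7) = 7
h (Zane): max(-5, -7) = -5
j (Zane): max(-3, -1) = -1
a (Yuki): min(7, -5, -1) = -5
k (Zane): max(9, 1) = 9
m (Zane): max(5, -6) = 5
n (Zane): max(-3, 7) = 7
b (Yuki): min(9, 5, 7) = 5
p (Zane): max(-7, -2, 4) = 4
q (Zane): max(6, -2) = 6
r (Zane): max(-2, -7, 3) = 3
c (Yuki): min(4, 6, 3) = 3
M1 (Zane): max(-5, 5, 3) = 5
s (Zane): max(-3, -2) = -2
t (Zane): max(0, 3) = 3
u (Zane): max(0, 8, 6) = 8
d (Yuki): min(-2, 3, 8) = -2
v (Zane): max(1, -7) = 1
w (Zane): max(9, -6) = 9
x (Zane): max(-3, 7, 6) = 7
e (Yuki): min(1, 9, 7) = 1
y (Zane): max(6, -5, 2, -6) = 6
z (Zane): max(-9, -8, -1) = -1
aa (Zane): max(-9, -6) = -6
f (Yuki): min(6, -1, -6) = -6
M2 (Zane): max(-2, 1, -6) = 1
S0 (Yuki): min(5, 1) = 1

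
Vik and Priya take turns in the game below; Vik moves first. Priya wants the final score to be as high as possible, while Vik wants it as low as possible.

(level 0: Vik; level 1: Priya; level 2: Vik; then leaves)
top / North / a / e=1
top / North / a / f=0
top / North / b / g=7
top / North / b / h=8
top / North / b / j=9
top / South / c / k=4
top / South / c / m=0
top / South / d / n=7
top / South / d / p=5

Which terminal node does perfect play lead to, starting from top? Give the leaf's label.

p

a (Vik): min(1, 0) = 0
b (Vik): min(7, 8, 9) = 7
North (Priya): max(0, 7) = 7
c (Vik): min(4, 0) = 0
d (Vik): min(7, 5) = 5
South (Priya): max(0, 5) = 5
top (Vik): min(7, 5) = 5
At top, Vik picks South (lowest: 5).
At South, Priya picks d (highest: 5).
At d, Vik picks p (lowest: 5).
Terminal value 5.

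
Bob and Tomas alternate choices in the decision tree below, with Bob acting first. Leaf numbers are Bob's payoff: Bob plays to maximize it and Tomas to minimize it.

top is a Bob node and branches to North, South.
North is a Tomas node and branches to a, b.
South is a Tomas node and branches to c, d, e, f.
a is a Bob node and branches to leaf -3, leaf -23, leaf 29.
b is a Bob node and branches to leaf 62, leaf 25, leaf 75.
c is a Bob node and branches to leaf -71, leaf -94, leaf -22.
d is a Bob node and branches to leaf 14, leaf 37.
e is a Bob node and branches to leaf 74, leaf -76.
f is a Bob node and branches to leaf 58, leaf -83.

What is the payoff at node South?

c (Bob): max(-71, -94, -22) = -22
d (Bob): max(14, 37) = 37
e (Bob): max(74, -76) = 74
f (Bob): max(58, -83) = 58
South (Tomas): min(-22, 37, 74, 58) = -22

-22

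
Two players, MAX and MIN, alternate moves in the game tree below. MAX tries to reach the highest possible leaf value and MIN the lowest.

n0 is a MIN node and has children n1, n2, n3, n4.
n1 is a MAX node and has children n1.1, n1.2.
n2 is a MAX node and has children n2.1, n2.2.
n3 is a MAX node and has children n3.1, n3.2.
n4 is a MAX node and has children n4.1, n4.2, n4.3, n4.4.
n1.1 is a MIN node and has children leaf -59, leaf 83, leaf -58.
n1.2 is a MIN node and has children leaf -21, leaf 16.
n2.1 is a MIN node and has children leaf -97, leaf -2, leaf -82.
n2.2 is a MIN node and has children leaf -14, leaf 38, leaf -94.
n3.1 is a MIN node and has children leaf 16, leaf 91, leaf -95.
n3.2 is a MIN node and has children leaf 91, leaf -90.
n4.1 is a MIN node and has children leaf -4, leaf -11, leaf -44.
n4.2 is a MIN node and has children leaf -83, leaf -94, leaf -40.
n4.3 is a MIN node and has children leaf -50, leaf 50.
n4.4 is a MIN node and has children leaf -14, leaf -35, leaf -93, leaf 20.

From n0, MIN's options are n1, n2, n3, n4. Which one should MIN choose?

n2

n1.1 (MIN): min(-59, 83, -58) = -59
n1.2 (MIN): min(-21, 16) = -21
n1 (MAX): max(-59, -21) = -21
n2.1 (MIN): min(-97, -2, -82) = -97
n2.2 (MIN): min(-14, 38, -94) = -94
n2 (MAX): max(-97, -94) = -94
n3.1 (MIN): min(16, 91, -95) = -95
n3.2 (MIN): min(91, -90) = -90
n3 (MAX): max(-95, -90) = -90
n4.1 (MIN): min(-4, -11, -44) = -44
n4.2 (MIN): min(-83, -94, -40) = -94
n4.3 (MIN): min(-50, 50) = -50
n4.4 (MIN): min(-14, -35, -93, 20) = -93
n4 (MAX): max(-44, -94, -50, -93) = -44
n0 (MIN): min(-21, -94, -90, -44) = -94
MIN at n0 wants the lowest of {n1=-21, n2=-94, n3=-90, n4=-44}, so chooses n2.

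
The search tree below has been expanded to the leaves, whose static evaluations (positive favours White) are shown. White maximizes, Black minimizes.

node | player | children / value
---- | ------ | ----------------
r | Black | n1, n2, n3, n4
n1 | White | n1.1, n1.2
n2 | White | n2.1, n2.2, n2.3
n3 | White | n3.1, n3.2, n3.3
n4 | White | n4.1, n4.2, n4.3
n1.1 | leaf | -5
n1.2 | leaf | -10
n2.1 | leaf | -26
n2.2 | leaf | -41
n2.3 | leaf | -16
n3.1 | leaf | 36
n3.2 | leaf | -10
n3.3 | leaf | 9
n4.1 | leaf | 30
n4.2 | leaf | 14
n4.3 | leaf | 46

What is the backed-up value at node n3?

n3 (White): max(36, -10, 9) = 36

36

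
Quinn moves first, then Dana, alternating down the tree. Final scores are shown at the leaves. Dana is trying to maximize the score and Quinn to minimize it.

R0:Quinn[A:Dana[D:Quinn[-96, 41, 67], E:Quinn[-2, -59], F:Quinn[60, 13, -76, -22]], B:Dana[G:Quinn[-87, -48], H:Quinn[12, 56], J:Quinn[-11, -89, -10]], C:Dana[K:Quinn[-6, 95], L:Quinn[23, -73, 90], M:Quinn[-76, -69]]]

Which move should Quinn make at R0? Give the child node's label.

D (Quinn): min(-96, 41, 67) = -96
E (Quinn): min(-2, -59) = -59
F (Quinn): min(60, 13, -76, -22) = -76
A (Dana): max(-96, -59, -76) = -59
G (Quinn): min(-87, -48) = -87
H (Quinn): min(12, 56) = 12
J (Quinn): min(-11, -89, -10) = -89
B (Dana): max(-87, 12, -89) = 12
K (Quinn): min(-6, 95) = -6
L (Quinn): min(23, -73, 90) = -73
M (Quinn): min(-76, -69) = -76
C (Dana): max(-6, -73, -76) = -6
R0 (Quinn): min(-59, 12, -6) = -59
Quinn at R0 wants the lowest of {A=-59, B=12, C=-6}, so chooses A.

A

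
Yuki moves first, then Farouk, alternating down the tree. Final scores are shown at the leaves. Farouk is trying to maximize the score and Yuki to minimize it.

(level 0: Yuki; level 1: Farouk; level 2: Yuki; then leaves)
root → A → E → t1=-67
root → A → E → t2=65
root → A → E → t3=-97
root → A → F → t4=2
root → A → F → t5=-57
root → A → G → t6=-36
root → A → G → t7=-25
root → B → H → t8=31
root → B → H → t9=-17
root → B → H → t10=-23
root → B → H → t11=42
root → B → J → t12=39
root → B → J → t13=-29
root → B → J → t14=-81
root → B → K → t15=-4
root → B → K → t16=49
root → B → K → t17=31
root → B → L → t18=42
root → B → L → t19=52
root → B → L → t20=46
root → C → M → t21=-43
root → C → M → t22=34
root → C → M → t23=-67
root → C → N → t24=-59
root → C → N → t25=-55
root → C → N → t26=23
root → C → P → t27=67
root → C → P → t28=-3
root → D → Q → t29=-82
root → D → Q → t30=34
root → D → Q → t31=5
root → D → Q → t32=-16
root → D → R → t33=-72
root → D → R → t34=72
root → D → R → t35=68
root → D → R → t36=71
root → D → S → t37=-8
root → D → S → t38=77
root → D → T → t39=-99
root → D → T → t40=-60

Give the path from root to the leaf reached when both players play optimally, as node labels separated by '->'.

root -> A -> G -> t6

E (Yuki): min(-67, 65, -97) = -97
F (Yuki): min(2, -57) = -57
G (Yuki): min(-36, -25) = -36
A (Farouk): max(-97, -57, -36) = -36
H (Yuki): min(31, -17, -23, 42) = -23
J (Yuki): min(39, -29, -81) = -81
K (Yuki): min(-4, 49, 31) = -4
L (Yuki): min(42, 52, 46) = 42
B (Farouk): max(-23, -81, -4, 42) = 42
M (Yuki): min(-43, 34, -67) = -67
N (Yuki): min(-59, -55, 23) = -59
P (Yuki): min(67, -3) = -3
C (Farouk): max(-67, -59, -3) = -3
Q (Yuki): min(-82, 34, 5, -16) = -82
R (Yuki): min(-72, 72, 68, 71) = -72
S (Yuki): min(-8, 77) = -8
T (Yuki): min(-99, -60) = -99
D (Farouk): max(-82, -72, -8, -99) = -8
root (Yuki): min(-36, 42, -3, -8) = -36
At root, Yuki picks A (lowest: -36).
At A, Farouk picks G (highest: -36).
At G, Yuki picks t6 (lowest: -36).
Terminal value -36.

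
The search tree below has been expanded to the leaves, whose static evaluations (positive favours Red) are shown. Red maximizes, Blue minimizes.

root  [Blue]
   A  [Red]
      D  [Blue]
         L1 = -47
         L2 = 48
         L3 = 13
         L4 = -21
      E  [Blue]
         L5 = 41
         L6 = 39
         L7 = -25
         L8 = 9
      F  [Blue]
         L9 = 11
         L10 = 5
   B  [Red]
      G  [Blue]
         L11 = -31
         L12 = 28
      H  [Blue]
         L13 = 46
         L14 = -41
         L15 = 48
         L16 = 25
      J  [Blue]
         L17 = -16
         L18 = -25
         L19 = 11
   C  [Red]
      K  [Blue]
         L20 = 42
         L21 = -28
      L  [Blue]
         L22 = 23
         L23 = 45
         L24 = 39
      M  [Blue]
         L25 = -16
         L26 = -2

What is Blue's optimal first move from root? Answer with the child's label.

D (Blue): min(-47, 48, 13, -21) = -47
E (Blue): min(41, 39, -25, 9) = -25
F (Blue): min(11, 5) = 5
A (Red): max(-47, -25, 5) = 5
G (Blue): min(-31, 28) = -31
H (Blue): min(46, -41, 48, 25) = -41
J (Blue): min(-16, -25, 11) = -25
B (Red): max(-31, -41, -25) = -25
K (Blue): min(42, -28) = -28
L (Blue): min(23, 45, 39) = 23
M (Blue): min(-16, -2) = -16
C (Red): max(-28, 23, -16) = 23
root (Blue): min(5, -25, 23) = -25
Blue at root wants the lowest of {A=5, B=-25, C=23}, so chooses B.

B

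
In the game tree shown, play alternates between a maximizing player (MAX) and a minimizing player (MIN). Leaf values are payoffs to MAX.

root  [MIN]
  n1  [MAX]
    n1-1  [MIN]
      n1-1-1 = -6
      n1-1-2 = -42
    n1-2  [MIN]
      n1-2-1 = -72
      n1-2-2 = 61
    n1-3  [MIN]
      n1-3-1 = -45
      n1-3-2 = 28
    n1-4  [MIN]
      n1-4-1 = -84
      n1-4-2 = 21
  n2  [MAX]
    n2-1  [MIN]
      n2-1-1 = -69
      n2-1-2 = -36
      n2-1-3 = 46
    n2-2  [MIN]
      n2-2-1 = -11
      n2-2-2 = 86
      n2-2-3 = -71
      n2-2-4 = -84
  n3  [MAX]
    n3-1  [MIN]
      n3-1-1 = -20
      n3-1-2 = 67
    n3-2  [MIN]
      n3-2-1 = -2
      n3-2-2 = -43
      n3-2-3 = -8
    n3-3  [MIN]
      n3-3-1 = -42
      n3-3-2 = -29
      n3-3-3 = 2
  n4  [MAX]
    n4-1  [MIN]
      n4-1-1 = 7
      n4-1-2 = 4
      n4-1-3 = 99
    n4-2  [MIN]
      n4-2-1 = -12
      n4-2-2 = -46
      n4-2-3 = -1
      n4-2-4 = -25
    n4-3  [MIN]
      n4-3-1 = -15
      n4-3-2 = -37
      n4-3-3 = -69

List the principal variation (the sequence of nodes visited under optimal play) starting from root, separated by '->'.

n1-1 (MIN): min(-6, -42) = -42
n1-2 (MIN): min(-72, 61) = -72
n1-3 (MIN): min(-45, 28) = -45
n1-4 (MIN): min(-84, 21) = -84
n1 (MAX): max(-42, -72, -45, -84) = -42
n2-1 (MIN): min(-69, -36, 46) = -69
n2-2 (MIN): min(-11, 86, -71, -84) = -84
n2 (MAX): max(-69, -84) = -69
n3-1 (MIN): min(-20, 67) = -20
n3-2 (MIN): min(-2, -43, -8) = -43
n3-3 (MIN): min(-42, -29, 2) = -42
n3 (MAX): max(-20, -43, -42) = -20
n4-1 (MIN): min(7, 4, 99) = 4
n4-2 (MIN): min(-12, -46, -1, -25) = -46
n4-3 (MIN): min(-15, -37, -69) = -69
n4 (MAX): max(4, -46, -69) = 4
root (MIN): min(-42, -69, -20, 4) = -69
At root, MIN picks n2 (lowest: -69).
At n2, MAX picks n2-1 (highest: -69).
At n2-1, MIN picks n2-1-1 (lowest: -69).
Terminal value -69.

root -> n2 -> n2-1 -> n2-1-1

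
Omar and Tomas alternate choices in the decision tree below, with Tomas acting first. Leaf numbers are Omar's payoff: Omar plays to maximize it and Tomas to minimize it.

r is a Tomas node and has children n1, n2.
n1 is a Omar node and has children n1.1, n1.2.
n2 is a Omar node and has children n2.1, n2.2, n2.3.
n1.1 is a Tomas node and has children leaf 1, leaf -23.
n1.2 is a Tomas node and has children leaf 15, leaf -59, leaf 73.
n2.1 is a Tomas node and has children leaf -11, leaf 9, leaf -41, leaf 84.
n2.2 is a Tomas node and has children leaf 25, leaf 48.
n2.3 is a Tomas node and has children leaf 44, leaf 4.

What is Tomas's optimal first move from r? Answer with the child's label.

n1

n1.1 (Tomas): min(1, -23) = -23
n1.2 (Tomas): min(15, -59, 73) = -59
n1 (Omar): max(-23, -59) = -23
n2.1 (Tomas): min(-11, 9, -41, 84) = -41
n2.2 (Tomas): min(25, 48) = 25
n2.3 (Tomas): min(44, 4) = 4
n2 (Omar): max(-41, 25, 4) = 25
r (Tomas): min(-23, 25) = -23
Tomas at r wants the lowest of {n1=-23, n2=25}, so chooses n1.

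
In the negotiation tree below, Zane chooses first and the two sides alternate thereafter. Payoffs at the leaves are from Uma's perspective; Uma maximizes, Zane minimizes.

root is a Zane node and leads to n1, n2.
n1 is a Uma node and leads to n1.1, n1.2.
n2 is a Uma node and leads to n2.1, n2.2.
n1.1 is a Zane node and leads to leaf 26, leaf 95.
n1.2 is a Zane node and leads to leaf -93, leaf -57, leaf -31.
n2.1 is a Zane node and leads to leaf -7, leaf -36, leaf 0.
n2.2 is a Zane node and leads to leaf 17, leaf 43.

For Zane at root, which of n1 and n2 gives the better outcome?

n1.1 (Zane): min(26, 95) = 26
n1.2 (Zane): min(-93, -57, -31) = -93
n1 (Uma): max(26, -93) = 26
n2.1 (Zane): min(-7, -36, 0) = -36
n2.2 (Zane): min(17, 43) = 17
n2 (Uma): max(-36, 17) = 17
Zane prefers the lower value; n1=26, n2=17. n2 is better since 17 < 26.

n2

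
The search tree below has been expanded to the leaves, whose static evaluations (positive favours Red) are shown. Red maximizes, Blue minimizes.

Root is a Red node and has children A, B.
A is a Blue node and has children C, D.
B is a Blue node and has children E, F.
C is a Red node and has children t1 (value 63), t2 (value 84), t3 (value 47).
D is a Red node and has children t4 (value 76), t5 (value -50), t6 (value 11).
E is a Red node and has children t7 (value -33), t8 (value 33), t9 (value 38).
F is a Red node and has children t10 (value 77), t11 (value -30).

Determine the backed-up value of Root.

C (Red): max(63, 84, 47) = 84
D (Red): max(76, -50, 11) = 76
A (Blue): min(84, 76) = 76
E (Red): max(-33, 33, 38) = 38
F (Red): max(77, -30) = 77
B (Blue): min(38, 77) = 38
Root (Red): max(76, 38) = 76

76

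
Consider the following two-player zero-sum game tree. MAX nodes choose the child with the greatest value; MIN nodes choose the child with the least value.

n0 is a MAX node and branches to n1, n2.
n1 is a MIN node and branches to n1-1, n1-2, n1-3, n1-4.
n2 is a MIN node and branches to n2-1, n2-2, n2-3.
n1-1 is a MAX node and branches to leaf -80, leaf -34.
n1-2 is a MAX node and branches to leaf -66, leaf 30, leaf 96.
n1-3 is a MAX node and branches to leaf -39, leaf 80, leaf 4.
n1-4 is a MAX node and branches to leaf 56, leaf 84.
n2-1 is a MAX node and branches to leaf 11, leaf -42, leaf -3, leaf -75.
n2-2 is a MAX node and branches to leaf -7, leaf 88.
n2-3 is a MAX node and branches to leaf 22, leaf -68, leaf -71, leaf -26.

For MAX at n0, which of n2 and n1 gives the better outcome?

n2-1 (MAX): max(11, -42, -3, -75) = 11
n2-2 (MAX): max(-7, 88) = 88
n2-3 (MAX): max(22, -68, -71, -26) = 22
n2 (MIN): min(11, 88, 22) = 11
n1-1 (MAX): max(-80, -34) = -34
n1-2 (MAX): max(-66, 30, 96) = 96
n1-3 (MAX): max(-39, 80, 4) = 80
n1-4 (MAX): max(56, 84) = 84
n1 (MIN): min(-34, 96, 80, 84) = -34
MAX prefers the higher value; n2=11, n1=-34. n2 is better since 11 > -34.

n2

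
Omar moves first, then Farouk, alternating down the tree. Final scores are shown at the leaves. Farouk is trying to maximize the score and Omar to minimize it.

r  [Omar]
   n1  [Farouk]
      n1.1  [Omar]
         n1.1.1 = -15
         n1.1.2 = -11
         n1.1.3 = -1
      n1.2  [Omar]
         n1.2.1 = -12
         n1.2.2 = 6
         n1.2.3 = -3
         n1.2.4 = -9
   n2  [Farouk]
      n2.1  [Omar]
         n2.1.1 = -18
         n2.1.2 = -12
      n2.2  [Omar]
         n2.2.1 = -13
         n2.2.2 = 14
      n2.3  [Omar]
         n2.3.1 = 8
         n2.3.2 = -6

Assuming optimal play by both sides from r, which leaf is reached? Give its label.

n1.2.1

n1.1 (Omar): min(-15, -11, -1) = -15
n1.2 (Omar): min(-12, 6, -3, -9) = -12
n1 (Farouk): max(-15, -12) = -12
n2.1 (Omar): min(-18, -12) = -18
n2.2 (Omar): min(-13, 14) = -13
n2.3 (Omar): min(8, -6) = -6
n2 (Farouk): max(-18, -13, -6) = -6
r (Omar): min(-12, -6) = -12
At r, Omar picks n1 (lowest: -12).
At n1, Farouk picks n1.2 (highest: -12).
At n1.2, Omar picks n1.2.1 (lowest: -12).
Terminal value -12.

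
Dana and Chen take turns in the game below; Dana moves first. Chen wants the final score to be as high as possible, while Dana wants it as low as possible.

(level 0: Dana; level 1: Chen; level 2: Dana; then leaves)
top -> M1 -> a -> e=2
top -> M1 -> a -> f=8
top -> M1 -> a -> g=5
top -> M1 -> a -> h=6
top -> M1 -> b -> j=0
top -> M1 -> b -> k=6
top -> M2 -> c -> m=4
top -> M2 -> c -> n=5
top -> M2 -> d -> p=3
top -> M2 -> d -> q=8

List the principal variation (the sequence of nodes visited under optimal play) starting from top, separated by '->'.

a (Dana): min(2, 8, 5, 6) = 2
b (Dana): min(0, 6) = 0
M1 (Chen): max(2, 0) = 2
c (Dana): min(4, 5) = 4
d (Dana): min(3, 8) = 3
M2 (Chen): max(4, 3) = 4
top (Dana): min(2, 4) = 2
At top, Dana picks M1 (lowest: 2).
At M1, Chen picks a (highest: 2).
At a, Dana picks e (lowest: 2).
Terminal value 2.

top -> M1 -> a -> e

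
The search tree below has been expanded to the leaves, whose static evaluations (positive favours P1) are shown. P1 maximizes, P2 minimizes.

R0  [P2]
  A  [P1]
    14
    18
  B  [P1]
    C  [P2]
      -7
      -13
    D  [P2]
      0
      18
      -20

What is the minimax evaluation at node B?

-13

C (P2): min(-7, -13) = -13
D (P2): min(0, 18, -20) = -20
B (P1): max(-13, -20) = -13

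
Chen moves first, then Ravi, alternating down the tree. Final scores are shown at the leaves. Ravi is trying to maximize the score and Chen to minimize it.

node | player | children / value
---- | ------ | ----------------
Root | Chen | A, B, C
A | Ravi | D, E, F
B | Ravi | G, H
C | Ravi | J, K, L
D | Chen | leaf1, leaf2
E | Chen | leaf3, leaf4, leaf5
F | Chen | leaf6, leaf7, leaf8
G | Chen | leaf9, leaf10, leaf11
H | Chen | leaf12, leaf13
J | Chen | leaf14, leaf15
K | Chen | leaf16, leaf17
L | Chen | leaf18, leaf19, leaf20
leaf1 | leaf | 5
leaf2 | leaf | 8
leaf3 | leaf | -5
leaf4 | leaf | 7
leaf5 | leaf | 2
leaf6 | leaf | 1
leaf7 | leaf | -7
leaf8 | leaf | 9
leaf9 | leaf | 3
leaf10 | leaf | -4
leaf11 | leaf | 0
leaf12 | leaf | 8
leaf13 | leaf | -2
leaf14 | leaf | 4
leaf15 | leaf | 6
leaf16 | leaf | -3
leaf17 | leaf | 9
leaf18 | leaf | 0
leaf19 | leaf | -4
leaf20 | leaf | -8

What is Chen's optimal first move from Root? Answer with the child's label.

D (Chen): min(5, 8) = 5
E (Chen): min(-5, 7, 2) = -5
F (Chen): min(1, -7, 9) = -7
A (Ravi): max(5, -5, -7) = 5
G (Chen): min(3, -4, 0) = -4
H (Chen): min(8, -2) = -2
B (Ravi): max(-4, -2) = -2
J (Chen): min(4, 6) = 4
K (Chen): min(-3, 9) = -3
L (Chen): min(0, -4, -8) = -8
C (Ravi): max(4, -3, -8) = 4
Root (Chen): min(5, -2, 4) = -2
Chen at Root wants the lowest of {A=5, B=-2, C=4}, so chooses B.

B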